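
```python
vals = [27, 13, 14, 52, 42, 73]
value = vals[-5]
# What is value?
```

vals has length 6. Negative index -5 maps to positive index 6 + (-5) = 1. vals[1] = 13.

13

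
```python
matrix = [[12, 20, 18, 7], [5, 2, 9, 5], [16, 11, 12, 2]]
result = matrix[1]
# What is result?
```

matrix has 3 rows. Row 1 is [5, 2, 9, 5].

[5, 2, 9, 5]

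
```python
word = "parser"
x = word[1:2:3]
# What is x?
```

word has length 6. The slice word[1:2:3] selects indices [1] (1->'a'), giving 'a'.

'a'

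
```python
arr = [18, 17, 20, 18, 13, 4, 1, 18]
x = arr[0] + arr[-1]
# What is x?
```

arr has length 8. arr[0] = 18.
arr has length 8. Negative index -1 maps to positive index 8 + (-1) = 7. arr[7] = 18.
Sum: 18 + 18 = 36.

36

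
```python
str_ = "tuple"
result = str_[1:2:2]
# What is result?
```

str_ has length 5. The slice str_[1:2:2] selects indices [1] (1->'u'), giving 'u'.

'u'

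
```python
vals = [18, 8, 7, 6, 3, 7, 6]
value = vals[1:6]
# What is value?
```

vals has length 7. The slice vals[1:6] selects indices [1, 2, 3, 4, 5] (1->8, 2->7, 3->6, 4->3, 5->7), giving [8, 7, 6, 3, 7].

[8, 7, 6, 3, 7]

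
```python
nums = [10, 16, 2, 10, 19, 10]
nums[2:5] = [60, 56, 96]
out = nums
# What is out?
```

nums starts as [10, 16, 2, 10, 19, 10] (length 6). The slice nums[2:5] covers indices [2, 3, 4] with values [2, 10, 19]. Replacing that slice with [60, 56, 96] (same length) produces [10, 16, 60, 56, 96, 10].

[10, 16, 60, 56, 96, 10]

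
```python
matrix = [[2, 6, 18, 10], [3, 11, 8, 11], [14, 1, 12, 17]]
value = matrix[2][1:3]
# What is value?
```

matrix[2] = [14, 1, 12, 17]. matrix[2] has length 4. The slice matrix[2][1:3] selects indices [1, 2] (1->1, 2->12), giving [1, 12].

[1, 12]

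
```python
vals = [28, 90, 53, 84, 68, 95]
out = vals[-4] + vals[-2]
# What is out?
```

vals has length 6. Negative index -4 maps to positive index 6 + (-4) = 2. vals[2] = 53.
vals has length 6. Negative index -2 maps to positive index 6 + (-2) = 4. vals[4] = 68.
Sum: 53 + 68 = 121.

121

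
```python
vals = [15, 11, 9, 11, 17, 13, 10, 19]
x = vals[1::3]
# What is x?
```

vals has length 8. The slice vals[1::3] selects indices [1, 4, 7] (1->11, 4->17, 7->19), giving [11, 17, 19].

[11, 17, 19]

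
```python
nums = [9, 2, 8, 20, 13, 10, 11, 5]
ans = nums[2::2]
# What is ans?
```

nums has length 8. The slice nums[2::2] selects indices [2, 4, 6] (2->8, 4->13, 6->11), giving [8, 13, 11].

[8, 13, 11]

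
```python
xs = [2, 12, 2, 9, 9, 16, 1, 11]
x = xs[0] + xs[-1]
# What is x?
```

xs has length 8. xs[0] = 2.
xs has length 8. Negative index -1 maps to positive index 8 + (-1) = 7. xs[7] = 11.
Sum: 2 + 11 = 13.

13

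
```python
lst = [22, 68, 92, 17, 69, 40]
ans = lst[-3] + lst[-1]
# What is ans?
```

lst has length 6. Negative index -3 maps to positive index 6 + (-3) = 3. lst[3] = 17.
lst has length 6. Negative index -1 maps to positive index 6 + (-1) = 5. lst[5] = 40.
Sum: 17 + 40 = 57.

57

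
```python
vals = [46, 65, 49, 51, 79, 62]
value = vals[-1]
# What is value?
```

vals has length 6. Negative index -1 maps to positive index 6 + (-1) = 5. vals[5] = 62.

62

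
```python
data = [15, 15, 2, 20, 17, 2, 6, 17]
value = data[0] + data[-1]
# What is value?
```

data has length 8. data[0] = 15.
data has length 8. Negative index -1 maps to positive index 8 + (-1) = 7. data[7] = 17.
Sum: 15 + 17 = 32.

32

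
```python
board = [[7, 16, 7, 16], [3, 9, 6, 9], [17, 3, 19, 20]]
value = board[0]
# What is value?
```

board has 3 rows. Row 0 is [7, 16, 7, 16].

[7, 16, 7, 16]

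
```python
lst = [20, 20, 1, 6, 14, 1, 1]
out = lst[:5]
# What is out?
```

lst has length 7. The slice lst[:5] selects indices [0, 1, 2, 3, 4] (0->20, 1->20, 2->1, 3->6, 4->14), giving [20, 20, 1, 6, 14].

[20, 20, 1, 6, 14]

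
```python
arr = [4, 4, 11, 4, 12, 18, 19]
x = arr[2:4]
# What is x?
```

arr has length 7. The slice arr[2:4] selects indices [2, 3] (2->11, 3->4), giving [11, 4].

[11, 4]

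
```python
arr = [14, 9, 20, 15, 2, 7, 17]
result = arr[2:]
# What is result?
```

arr has length 7. The slice arr[2:] selects indices [2, 3, 4, 5, 6] (2->20, 3->15, 4->2, 5->7, 6->17), giving [20, 15, 2, 7, 17].

[20, 15, 2, 7, 17]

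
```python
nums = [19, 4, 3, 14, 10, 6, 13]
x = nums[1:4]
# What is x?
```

nums has length 7. The slice nums[1:4] selects indices [1, 2, 3] (1->4, 2->3, 3->14), giving [4, 3, 14].

[4, 3, 14]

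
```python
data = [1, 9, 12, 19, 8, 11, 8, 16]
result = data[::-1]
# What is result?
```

data has length 8. The slice data[::-1] selects indices [7, 6, 5, 4, 3, 2, 1, 0] (7->16, 6->8, 5->11, 4->8, 3->19, 2->12, 1->9, 0->1), giving [16, 8, 11, 8, 19, 12, 9, 1].

[16, 8, 11, 8, 19, 12, 9, 1]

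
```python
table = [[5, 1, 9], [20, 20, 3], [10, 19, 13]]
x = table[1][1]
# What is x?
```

table[1] = [20, 20, 3]. Taking column 1 of that row yields 20.

20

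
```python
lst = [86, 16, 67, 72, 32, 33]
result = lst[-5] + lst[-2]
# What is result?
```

lst has length 6. Negative index -5 maps to positive index 6 + (-5) = 1. lst[1] = 16.
lst has length 6. Negative index -2 maps to positive index 6 + (-2) = 4. lst[4] = 32.
Sum: 16 + 32 = 48.

48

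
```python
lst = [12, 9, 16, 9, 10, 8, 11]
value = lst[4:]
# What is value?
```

lst has length 7. The slice lst[4:] selects indices [4, 5, 6] (4->10, 5->8, 6->11), giving [10, 8, 11].

[10, 8, 11]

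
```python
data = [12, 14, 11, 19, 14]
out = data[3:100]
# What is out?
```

data has length 5. The slice data[3:100] selects indices [3, 4] (3->19, 4->14), giving [19, 14].

[19, 14]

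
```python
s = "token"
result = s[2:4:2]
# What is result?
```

s has length 5. The slice s[2:4:2] selects indices [2] (2->'k'), giving 'k'.

'k'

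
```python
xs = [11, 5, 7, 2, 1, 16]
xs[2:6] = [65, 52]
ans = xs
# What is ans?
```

xs starts as [11, 5, 7, 2, 1, 16] (length 6). The slice xs[2:6] covers indices [2, 3, 4, 5] with values [7, 2, 1, 16]. Replacing that slice with [65, 52] (different length) produces [11, 5, 65, 52].

[11, 5, 65, 52]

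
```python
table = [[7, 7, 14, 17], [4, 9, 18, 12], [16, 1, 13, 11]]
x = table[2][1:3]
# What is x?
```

table[2] = [16, 1, 13, 11]. table[2] has length 4. The slice table[2][1:3] selects indices [1, 2] (1->1, 2->13), giving [1, 13].

[1, 13]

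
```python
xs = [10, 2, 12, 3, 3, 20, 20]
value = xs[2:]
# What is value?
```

xs has length 7. The slice xs[2:] selects indices [2, 3, 4, 5, 6] (2->12, 3->3, 4->3, 5->20, 6->20), giving [12, 3, 3, 20, 20].

[12, 3, 3, 20, 20]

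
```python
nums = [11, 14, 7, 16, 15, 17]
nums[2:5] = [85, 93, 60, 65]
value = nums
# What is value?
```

nums starts as [11, 14, 7, 16, 15, 17] (length 6). The slice nums[2:5] covers indices [2, 3, 4] with values [7, 16, 15]. Replacing that slice with [85, 93, 60, 65] (different length) produces [11, 14, 85, 93, 60, 65, 17].

[11, 14, 85, 93, 60, 65, 17]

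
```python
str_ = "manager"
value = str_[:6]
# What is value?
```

str_ has length 7. The slice str_[:6] selects indices [0, 1, 2, 3, 4, 5] (0->'m', 1->'a', 2->'n', 3->'a', 4->'g', 5->'e'), giving 'manage'.

'manage'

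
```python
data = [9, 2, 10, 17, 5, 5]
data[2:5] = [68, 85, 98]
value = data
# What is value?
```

data starts as [9, 2, 10, 17, 5, 5] (length 6). The slice data[2:5] covers indices [2, 3, 4] with values [10, 17, 5]. Replacing that slice with [68, 85, 98] (same length) produces [9, 2, 68, 85, 98, 5].

[9, 2, 68, 85, 98, 5]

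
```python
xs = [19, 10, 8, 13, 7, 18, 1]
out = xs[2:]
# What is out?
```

xs has length 7. The slice xs[2:] selects indices [2, 3, 4, 5, 6] (2->8, 3->13, 4->7, 5->18, 6->1), giving [8, 13, 7, 18, 1].

[8, 13, 7, 18, 1]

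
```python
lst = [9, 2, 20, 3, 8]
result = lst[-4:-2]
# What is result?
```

lst has length 5. The slice lst[-4:-2] selects indices [1, 2] (1->2, 2->20), giving [2, 20].

[2, 20]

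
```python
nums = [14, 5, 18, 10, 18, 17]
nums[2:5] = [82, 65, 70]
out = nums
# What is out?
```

nums starts as [14, 5, 18, 10, 18, 17] (length 6). The slice nums[2:5] covers indices [2, 3, 4] with values [18, 10, 18]. Replacing that slice with [82, 65, 70] (same length) produces [14, 5, 82, 65, 70, 17].

[14, 5, 82, 65, 70, 17]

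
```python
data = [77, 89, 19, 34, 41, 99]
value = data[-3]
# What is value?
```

data has length 6. Negative index -3 maps to positive index 6 + (-3) = 3. data[3] = 34.

34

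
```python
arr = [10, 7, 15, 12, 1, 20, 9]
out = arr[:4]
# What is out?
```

arr has length 7. The slice arr[:4] selects indices [0, 1, 2, 3] (0->10, 1->7, 2->15, 3->12), giving [10, 7, 15, 12].

[10, 7, 15, 12]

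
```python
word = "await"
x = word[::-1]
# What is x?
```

word has length 5. The slice word[::-1] selects indices [4, 3, 2, 1, 0] (4->'t', 3->'i', 2->'a', 1->'w', 0->'a'), giving 'tiawa'.

'tiawa'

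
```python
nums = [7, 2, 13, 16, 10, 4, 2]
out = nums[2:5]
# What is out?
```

nums has length 7. The slice nums[2:5] selects indices [2, 3, 4] (2->13, 3->16, 4->10), giving [13, 16, 10].

[13, 16, 10]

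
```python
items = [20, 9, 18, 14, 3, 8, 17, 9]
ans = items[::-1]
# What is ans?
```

items has length 8. The slice items[::-1] selects indices [7, 6, 5, 4, 3, 2, 1, 0] (7->9, 6->17, 5->8, 4->3, 3->14, 2->18, 1->9, 0->20), giving [9, 17, 8, 3, 14, 18, 9, 20].

[9, 17, 8, 3, 14, 18, 9, 20]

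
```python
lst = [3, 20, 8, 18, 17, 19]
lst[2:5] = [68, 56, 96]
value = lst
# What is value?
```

lst starts as [3, 20, 8, 18, 17, 19] (length 6). The slice lst[2:5] covers indices [2, 3, 4] with values [8, 18, 17]. Replacing that slice with [68, 56, 96] (same length) produces [3, 20, 68, 56, 96, 19].

[3, 20, 68, 56, 96, 19]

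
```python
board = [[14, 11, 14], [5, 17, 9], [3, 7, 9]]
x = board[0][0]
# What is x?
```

board[0] = [14, 11, 14]. Taking column 0 of that row yields 14.

14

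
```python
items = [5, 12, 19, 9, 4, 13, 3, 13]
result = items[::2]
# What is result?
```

items has length 8. The slice items[::2] selects indices [0, 2, 4, 6] (0->5, 2->19, 4->4, 6->3), giving [5, 19, 4, 3].

[5, 19, 4, 3]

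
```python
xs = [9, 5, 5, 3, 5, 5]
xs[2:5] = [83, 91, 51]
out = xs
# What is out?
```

xs starts as [9, 5, 5, 3, 5, 5] (length 6). The slice xs[2:5] covers indices [2, 3, 4] with values [5, 3, 5]. Replacing that slice with [83, 91, 51] (same length) produces [9, 5, 83, 91, 51, 5].

[9, 5, 83, 91, 51, 5]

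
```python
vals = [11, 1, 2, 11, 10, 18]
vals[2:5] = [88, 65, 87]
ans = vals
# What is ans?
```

vals starts as [11, 1, 2, 11, 10, 18] (length 6). The slice vals[2:5] covers indices [2, 3, 4] with values [2, 11, 10]. Replacing that slice with [88, 65, 87] (same length) produces [11, 1, 88, 65, 87, 18].

[11, 1, 88, 65, 87, 18]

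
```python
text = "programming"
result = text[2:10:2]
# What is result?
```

text has length 11. The slice text[2:10:2] selects indices [2, 4, 6, 8] (2->'o', 4->'r', 6->'m', 8->'i'), giving 'ormi'.

'ormi'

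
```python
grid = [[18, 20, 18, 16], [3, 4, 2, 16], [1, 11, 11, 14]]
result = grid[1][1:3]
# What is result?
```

grid[1] = [3, 4, 2, 16]. grid[1] has length 4. The slice grid[1][1:3] selects indices [1, 2] (1->4, 2->2), giving [4, 2].

[4, 2]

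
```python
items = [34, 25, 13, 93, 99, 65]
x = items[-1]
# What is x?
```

items has length 6. Negative index -1 maps to positive index 6 + (-1) = 5. items[5] = 65.

65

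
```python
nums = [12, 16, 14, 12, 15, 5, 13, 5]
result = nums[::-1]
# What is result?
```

nums has length 8. The slice nums[::-1] selects indices [7, 6, 5, 4, 3, 2, 1, 0] (7->5, 6->13, 5->5, 4->15, 3->12, 2->14, 1->16, 0->12), giving [5, 13, 5, 15, 12, 14, 16, 12].

[5, 13, 5, 15, 12, 14, 16, 12]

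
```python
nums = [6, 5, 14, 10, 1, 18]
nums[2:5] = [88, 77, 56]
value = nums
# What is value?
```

nums starts as [6, 5, 14, 10, 1, 18] (length 6). The slice nums[2:5] covers indices [2, 3, 4] with values [14, 10, 1]. Replacing that slice with [88, 77, 56] (same length) produces [6, 5, 88, 77, 56, 18].

[6, 5, 88, 77, 56, 18]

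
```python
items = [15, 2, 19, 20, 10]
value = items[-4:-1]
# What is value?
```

items has length 5. The slice items[-4:-1] selects indices [1, 2, 3] (1->2, 2->19, 3->20), giving [2, 19, 20].

[2, 19, 20]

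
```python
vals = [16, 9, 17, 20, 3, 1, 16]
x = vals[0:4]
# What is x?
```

vals has length 7. The slice vals[0:4] selects indices [0, 1, 2, 3] (0->16, 1->9, 2->17, 3->20), giving [16, 9, 17, 20].

[16, 9, 17, 20]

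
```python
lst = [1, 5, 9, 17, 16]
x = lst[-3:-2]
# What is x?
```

lst has length 5. The slice lst[-3:-2] selects indices [2] (2->9), giving [9].

[9]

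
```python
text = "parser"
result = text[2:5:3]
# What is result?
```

text has length 6. The slice text[2:5:3] selects indices [2] (2->'r'), giving 'r'.

'r'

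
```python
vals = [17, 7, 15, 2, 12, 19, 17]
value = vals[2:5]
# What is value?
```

vals has length 7. The slice vals[2:5] selects indices [2, 3, 4] (2->15, 3->2, 4->12), giving [15, 2, 12].

[15, 2, 12]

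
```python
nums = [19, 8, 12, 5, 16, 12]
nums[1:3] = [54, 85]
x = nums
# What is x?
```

nums starts as [19, 8, 12, 5, 16, 12] (length 6). The slice nums[1:3] covers indices [1, 2] with values [8, 12]. Replacing that slice with [54, 85] (same length) produces [19, 54, 85, 5, 16, 12].

[19, 54, 85, 5, 16, 12]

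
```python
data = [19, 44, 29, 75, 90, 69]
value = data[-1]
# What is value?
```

data has length 6. Negative index -1 maps to positive index 6 + (-1) = 5. data[5] = 69.

69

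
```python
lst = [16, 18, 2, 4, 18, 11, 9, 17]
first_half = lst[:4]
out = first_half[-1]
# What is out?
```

lst has length 8. The slice lst[:4] selects indices [0, 1, 2, 3] (0->16, 1->18, 2->2, 3->4), giving [16, 18, 2, 4]. So first_half = [16, 18, 2, 4]. Then first_half[-1] = 4.

4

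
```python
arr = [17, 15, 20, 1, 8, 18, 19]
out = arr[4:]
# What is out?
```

arr has length 7. The slice arr[4:] selects indices [4, 5, 6] (4->8, 5->18, 6->19), giving [8, 18, 19].

[8, 18, 19]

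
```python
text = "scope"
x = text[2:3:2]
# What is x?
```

text has length 5. The slice text[2:3:2] selects indices [2] (2->'o'), giving 'o'.

'o'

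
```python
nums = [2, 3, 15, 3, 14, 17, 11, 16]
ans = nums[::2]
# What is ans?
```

nums has length 8. The slice nums[::2] selects indices [0, 2, 4, 6] (0->2, 2->15, 4->14, 6->11), giving [2, 15, 14, 11].

[2, 15, 14, 11]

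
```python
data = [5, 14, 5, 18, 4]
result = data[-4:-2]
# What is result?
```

data has length 5. The slice data[-4:-2] selects indices [1, 2] (1->14, 2->5), giving [14, 5].

[14, 5]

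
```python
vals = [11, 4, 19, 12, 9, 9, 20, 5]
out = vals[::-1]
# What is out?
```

vals has length 8. The slice vals[::-1] selects indices [7, 6, 5, 4, 3, 2, 1, 0] (7->5, 6->20, 5->9, 4->9, 3->12, 2->19, 1->4, 0->11), giving [5, 20, 9, 9, 12, 19, 4, 11].

[5, 20, 9, 9, 12, 19, 4, 11]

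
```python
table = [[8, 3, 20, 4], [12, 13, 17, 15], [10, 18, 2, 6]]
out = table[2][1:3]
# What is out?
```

table[2] = [10, 18, 2, 6]. table[2] has length 4. The slice table[2][1:3] selects indices [1, 2] (1->18, 2->2), giving [18, 2].

[18, 2]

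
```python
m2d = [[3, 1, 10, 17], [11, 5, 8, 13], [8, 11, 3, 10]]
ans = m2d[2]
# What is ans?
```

m2d has 3 rows. Row 2 is [8, 11, 3, 10].

[8, 11, 3, 10]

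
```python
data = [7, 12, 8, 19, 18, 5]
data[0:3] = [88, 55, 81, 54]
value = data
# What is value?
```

data starts as [7, 12, 8, 19, 18, 5] (length 6). The slice data[0:3] covers indices [0, 1, 2] with values [7, 12, 8]. Replacing that slice with [88, 55, 81, 54] (different length) produces [88, 55, 81, 54, 19, 18, 5].

[88, 55, 81, 54, 19, 18, 5]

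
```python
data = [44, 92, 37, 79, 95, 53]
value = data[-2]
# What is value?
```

data has length 6. Negative index -2 maps to positive index 6 + (-2) = 4. data[4] = 95.

95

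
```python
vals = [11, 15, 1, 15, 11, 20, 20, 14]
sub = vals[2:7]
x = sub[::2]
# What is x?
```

vals has length 8. The slice vals[2:7] selects indices [2, 3, 4, 5, 6] (2->1, 3->15, 4->11, 5->20, 6->20), giving [1, 15, 11, 20, 20]. So sub = [1, 15, 11, 20, 20]. sub has length 5. The slice sub[::2] selects indices [0, 2, 4] (0->1, 2->11, 4->20), giving [1, 11, 20].

[1, 11, 20]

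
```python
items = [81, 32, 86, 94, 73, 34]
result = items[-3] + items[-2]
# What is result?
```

items has length 6. Negative index -3 maps to positive index 6 + (-3) = 3. items[3] = 94.
items has length 6. Negative index -2 maps to positive index 6 + (-2) = 4. items[4] = 73.
Sum: 94 + 73 = 167.

167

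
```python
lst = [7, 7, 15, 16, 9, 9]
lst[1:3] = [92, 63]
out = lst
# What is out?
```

lst starts as [7, 7, 15, 16, 9, 9] (length 6). The slice lst[1:3] covers indices [1, 2] with values [7, 15]. Replacing that slice with [92, 63] (same length) produces [7, 92, 63, 16, 9, 9].

[7, 92, 63, 16, 9, 9]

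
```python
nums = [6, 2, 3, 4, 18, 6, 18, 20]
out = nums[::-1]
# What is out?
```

nums has length 8. The slice nums[::-1] selects indices [7, 6, 5, 4, 3, 2, 1, 0] (7->20, 6->18, 5->6, 4->18, 3->4, 2->3, 1->2, 0->6), giving [20, 18, 6, 18, 4, 3, 2, 6].

[20, 18, 6, 18, 4, 3, 2, 6]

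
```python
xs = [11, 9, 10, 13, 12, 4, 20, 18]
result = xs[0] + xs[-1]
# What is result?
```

xs has length 8. xs[0] = 11.
xs has length 8. Negative index -1 maps to positive index 8 + (-1) = 7. xs[7] = 18.
Sum: 11 + 18 = 29.

29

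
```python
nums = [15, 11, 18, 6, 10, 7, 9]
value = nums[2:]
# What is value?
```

nums has length 7. The slice nums[2:] selects indices [2, 3, 4, 5, 6] (2->18, 3->6, 4->10, 5->7, 6->9), giving [18, 6, 10, 7, 9].

[18, 6, 10, 7, 9]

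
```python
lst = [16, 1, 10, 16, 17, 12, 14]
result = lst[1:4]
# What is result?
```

lst has length 7. The slice lst[1:4] selects indices [1, 2, 3] (1->1, 2->10, 3->16), giving [1, 10, 16].

[1, 10, 16]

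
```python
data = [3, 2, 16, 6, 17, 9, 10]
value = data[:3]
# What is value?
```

data has length 7. The slice data[:3] selects indices [0, 1, 2] (0->3, 1->2, 2->16), giving [3, 2, 16].

[3, 2, 16]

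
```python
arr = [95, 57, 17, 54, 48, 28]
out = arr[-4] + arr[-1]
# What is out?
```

arr has length 6. Negative index -4 maps to positive index 6 + (-4) = 2. arr[2] = 17.
arr has length 6. Negative index -1 maps to positive index 6 + (-1) = 5. arr[5] = 28.
Sum: 17 + 28 = 45.

45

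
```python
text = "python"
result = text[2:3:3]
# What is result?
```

text has length 6. The slice text[2:3:3] selects indices [2] (2->'t'), giving 't'.

't'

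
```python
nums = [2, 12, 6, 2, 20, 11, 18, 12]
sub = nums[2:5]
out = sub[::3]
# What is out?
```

nums has length 8. The slice nums[2:5] selects indices [2, 3, 4] (2->6, 3->2, 4->20), giving [6, 2, 20]. So sub = [6, 2, 20]. sub has length 3. The slice sub[::3] selects indices [0] (0->6), giving [6].

[6]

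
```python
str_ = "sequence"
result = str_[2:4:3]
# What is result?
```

str_ has length 8. The slice str_[2:4:3] selects indices [2] (2->'q'), giving 'q'.

'q'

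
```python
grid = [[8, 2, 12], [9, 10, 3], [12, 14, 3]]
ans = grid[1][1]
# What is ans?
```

grid[1] = [9, 10, 3]. Taking column 1 of that row yields 10.

10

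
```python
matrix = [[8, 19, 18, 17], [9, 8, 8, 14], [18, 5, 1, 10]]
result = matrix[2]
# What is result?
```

matrix has 3 rows. Row 2 is [18, 5, 1, 10].

[18, 5, 1, 10]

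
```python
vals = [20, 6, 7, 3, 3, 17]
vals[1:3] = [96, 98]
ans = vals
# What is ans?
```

vals starts as [20, 6, 7, 3, 3, 17] (length 6). The slice vals[1:3] covers indices [1, 2] with values [6, 7]. Replacing that slice with [96, 98] (same length) produces [20, 96, 98, 3, 3, 17].

[20, 96, 98, 3, 3, 17]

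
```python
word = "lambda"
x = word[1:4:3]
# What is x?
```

word has length 6. The slice word[1:4:3] selects indices [1] (1->'a'), giving 'a'.

'a'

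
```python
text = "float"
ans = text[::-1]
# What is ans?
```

text has length 5. The slice text[::-1] selects indices [4, 3, 2, 1, 0] (4->'t', 3->'a', 2->'o', 1->'l', 0->'f'), giving 'taolf'.

'taolf'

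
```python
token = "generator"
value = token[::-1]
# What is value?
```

token has length 9. The slice token[::-1] selects indices [8, 7, 6, 5, 4, 3, 2, 1, 0] (8->'r', 7->'o', 6->'t', 5->'a', 4->'r', 3->'e', 2->'n', 1->'e', 0->'g'), giving 'rotareneg'.

'rotareneg'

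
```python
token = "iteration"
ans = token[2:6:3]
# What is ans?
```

token has length 9. The slice token[2:6:3] selects indices [2, 5] (2->'e', 5->'t'), giving 'et'.

'et'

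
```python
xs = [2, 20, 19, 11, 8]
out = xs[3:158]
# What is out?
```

xs has length 5. The slice xs[3:158] selects indices [3, 4] (3->11, 4->8), giving [11, 8].

[11, 8]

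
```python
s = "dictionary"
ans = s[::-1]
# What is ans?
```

s has length 10. The slice s[::-1] selects indices [9, 8, 7, 6, 5, 4, 3, 2, 1, 0] (9->'y', 8->'r', 7->'a', 6->'n', 5->'o', 4->'i', 3->'t', 2->'c', 1->'i', 0->'d'), giving 'yranoitcid'.

'yranoitcid'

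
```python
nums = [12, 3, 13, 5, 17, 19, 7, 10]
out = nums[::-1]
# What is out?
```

nums has length 8. The slice nums[::-1] selects indices [7, 6, 5, 4, 3, 2, 1, 0] (7->10, 6->7, 5->19, 4->17, 3->5, 2->13, 1->3, 0->12), giving [10, 7, 19, 17, 5, 13, 3, 12].

[10, 7, 19, 17, 5, 13, 3, 12]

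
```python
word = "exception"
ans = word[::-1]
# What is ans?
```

word has length 9. The slice word[::-1] selects indices [8, 7, 6, 5, 4, 3, 2, 1, 0] (8->'n', 7->'o', 6->'i', 5->'t', 4->'p', 3->'e', 2->'c', 1->'x', 0->'e'), giving 'noitpecxe'.

'noitpecxe'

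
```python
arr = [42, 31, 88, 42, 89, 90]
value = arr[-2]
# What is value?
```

arr has length 6. Negative index -2 maps to positive index 6 + (-2) = 4. arr[4] = 89.

89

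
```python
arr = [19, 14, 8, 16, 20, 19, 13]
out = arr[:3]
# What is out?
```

arr has length 7. The slice arr[:3] selects indices [0, 1, 2] (0->19, 1->14, 2->8), giving [19, 14, 8].

[19, 14, 8]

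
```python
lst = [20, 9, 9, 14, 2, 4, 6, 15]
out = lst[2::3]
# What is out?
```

lst has length 8. The slice lst[2::3] selects indices [2, 5] (2->9, 5->4), giving [9, 4].

[9, 4]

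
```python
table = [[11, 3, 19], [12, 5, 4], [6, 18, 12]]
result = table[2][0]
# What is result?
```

table[2] = [6, 18, 12]. Taking column 0 of that row yields 6.

6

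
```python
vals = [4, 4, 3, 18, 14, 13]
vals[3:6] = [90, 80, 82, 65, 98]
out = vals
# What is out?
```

vals starts as [4, 4, 3, 18, 14, 13] (length 6). The slice vals[3:6] covers indices [3, 4, 5] with values [18, 14, 13]. Replacing that slice with [90, 80, 82, 65, 98] (different length) produces [4, 4, 3, 90, 80, 82, 65, 98].

[4, 4, 3, 90, 80, 82, 65, 98]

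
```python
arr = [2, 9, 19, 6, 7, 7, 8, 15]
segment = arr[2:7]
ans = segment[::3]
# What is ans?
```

arr has length 8. The slice arr[2:7] selects indices [2, 3, 4, 5, 6] (2->19, 3->6, 4->7, 5->7, 6->8), giving [19, 6, 7, 7, 8]. So segment = [19, 6, 7, 7, 8]. segment has length 5. The slice segment[::3] selects indices [0, 3] (0->19, 3->7), giving [19, 7].

[19, 7]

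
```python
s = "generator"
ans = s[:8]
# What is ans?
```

s has length 9. The slice s[:8] selects indices [0, 1, 2, 3, 4, 5, 6, 7] (0->'g', 1->'e', 2->'n', 3->'e', 4->'r', 5->'a', 6->'t', 7->'o'), giving 'generato'.

'generato'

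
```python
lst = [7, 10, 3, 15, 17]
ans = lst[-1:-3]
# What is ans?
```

lst has length 5. The slice lst[-1:-3] resolves to an empty index range, so the result is [].

[]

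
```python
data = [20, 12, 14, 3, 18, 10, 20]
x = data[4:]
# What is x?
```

data has length 7. The slice data[4:] selects indices [4, 5, 6] (4->18, 5->10, 6->20), giving [18, 10, 20].

[18, 10, 20]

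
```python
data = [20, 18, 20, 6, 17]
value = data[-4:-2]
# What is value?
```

data has length 5. The slice data[-4:-2] selects indices [1, 2] (1->18, 2->20), giving [18, 20].

[18, 20]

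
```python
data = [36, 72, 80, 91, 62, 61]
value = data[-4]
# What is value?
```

data has length 6. Negative index -4 maps to positive index 6 + (-4) = 2. data[2] = 80.

80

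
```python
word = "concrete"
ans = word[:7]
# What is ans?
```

word has length 8. The slice word[:7] selects indices [0, 1, 2, 3, 4, 5, 6] (0->'c', 1->'o', 2->'n', 3->'c', 4->'r', 5->'e', 6->'t'), giving 'concret'.

'concret'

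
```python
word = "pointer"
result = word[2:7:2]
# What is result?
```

word has length 7. The slice word[2:7:2] selects indices [2, 4, 6] (2->'i', 4->'t', 6->'r'), giving 'itr'.

'itr'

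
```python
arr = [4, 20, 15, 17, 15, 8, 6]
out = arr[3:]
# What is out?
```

arr has length 7. The slice arr[3:] selects indices [3, 4, 5, 6] (3->17, 4->15, 5->8, 6->6), giving [17, 15, 8, 6].

[17, 15, 8, 6]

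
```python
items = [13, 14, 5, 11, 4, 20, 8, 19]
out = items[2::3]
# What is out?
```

items has length 8. The slice items[2::3] selects indices [2, 5] (2->5, 5->20), giving [5, 20].

[5, 20]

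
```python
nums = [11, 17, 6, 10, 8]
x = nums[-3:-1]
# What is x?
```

nums has length 5. The slice nums[-3:-1] selects indices [2, 3] (2->6, 3->10), giving [6, 10].

[6, 10]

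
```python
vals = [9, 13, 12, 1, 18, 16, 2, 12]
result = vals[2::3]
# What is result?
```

vals has length 8. The slice vals[2::3] selects indices [2, 5] (2->12, 5->16), giving [12, 16].

[12, 16]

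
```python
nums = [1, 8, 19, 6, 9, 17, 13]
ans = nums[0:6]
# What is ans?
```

nums has length 7. The slice nums[0:6] selects indices [0, 1, 2, 3, 4, 5] (0->1, 1->8, 2->19, 3->6, 4->9, 5->17), giving [1, 8, 19, 6, 9, 17].

[1, 8, 19, 6, 9, 17]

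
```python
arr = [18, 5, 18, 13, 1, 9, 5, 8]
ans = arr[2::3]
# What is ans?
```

arr has length 8. The slice arr[2::3] selects indices [2, 5] (2->18, 5->9), giving [18, 9].

[18, 9]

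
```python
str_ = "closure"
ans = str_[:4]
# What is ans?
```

str_ has length 7. The slice str_[:4] selects indices [0, 1, 2, 3] (0->'c', 1->'l', 2->'o', 3->'s'), giving 'clos'.

'clos'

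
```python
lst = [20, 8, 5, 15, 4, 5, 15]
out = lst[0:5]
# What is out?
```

lst has length 7. The slice lst[0:5] selects indices [0, 1, 2, 3, 4] (0->20, 1->8, 2->5, 3->15, 4->4), giving [20, 8, 5, 15, 4].

[20, 8, 5, 15, 4]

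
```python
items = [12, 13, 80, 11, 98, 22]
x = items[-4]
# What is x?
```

items has length 6. Negative index -4 maps to positive index 6 + (-4) = 2. items[2] = 80.

80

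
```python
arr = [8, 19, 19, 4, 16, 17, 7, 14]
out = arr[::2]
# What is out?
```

arr has length 8. The slice arr[::2] selects indices [0, 2, 4, 6] (0->8, 2->19, 4->16, 6->7), giving [8, 19, 16, 7].

[8, 19, 16, 7]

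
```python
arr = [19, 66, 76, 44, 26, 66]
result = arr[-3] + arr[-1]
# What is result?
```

arr has length 6. Negative index -3 maps to positive index 6 + (-3) = 3. arr[3] = 44.
arr has length 6. Negative index -1 maps to positive index 6 + (-1) = 5. arr[5] = 66.
Sum: 44 + 66 = 110.

110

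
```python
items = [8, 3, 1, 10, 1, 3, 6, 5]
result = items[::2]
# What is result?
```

items has length 8. The slice items[::2] selects indices [0, 2, 4, 6] (0->8, 2->1, 4->1, 6->6), giving [8, 1, 1, 6].

[8, 1, 1, 6]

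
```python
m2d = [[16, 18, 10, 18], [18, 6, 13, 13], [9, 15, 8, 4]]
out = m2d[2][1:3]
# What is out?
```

m2d[2] = [9, 15, 8, 4]. m2d[2] has length 4. The slice m2d[2][1:3] selects indices [1, 2] (1->15, 2->8), giving [15, 8].

[15, 8]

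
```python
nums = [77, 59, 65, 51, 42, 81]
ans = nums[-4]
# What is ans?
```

nums has length 6. Negative index -4 maps to positive index 6 + (-4) = 2. nums[2] = 65.

65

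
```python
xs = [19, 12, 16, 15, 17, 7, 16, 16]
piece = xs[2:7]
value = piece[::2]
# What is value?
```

xs has length 8. The slice xs[2:7] selects indices [2, 3, 4, 5, 6] (2->16, 3->15, 4->17, 5->7, 6->16), giving [16, 15, 17, 7, 16]. So piece = [16, 15, 17, 7, 16]. piece has length 5. The slice piece[::2] selects indices [0, 2, 4] (0->16, 2->17, 4->16), giving [16, 17, 16].

[16, 17, 16]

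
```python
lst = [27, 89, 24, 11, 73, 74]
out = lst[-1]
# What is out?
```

lst has length 6. Negative index -1 maps to positive index 6 + (-1) = 5. lst[5] = 74.

74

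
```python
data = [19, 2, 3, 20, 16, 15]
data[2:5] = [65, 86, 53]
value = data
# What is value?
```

data starts as [19, 2, 3, 20, 16, 15] (length 6). The slice data[2:5] covers indices [2, 3, 4] with values [3, 20, 16]. Replacing that slice with [65, 86, 53] (same length) produces [19, 2, 65, 86, 53, 15].

[19, 2, 65, 86, 53, 15]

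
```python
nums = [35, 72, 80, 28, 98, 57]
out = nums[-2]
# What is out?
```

nums has length 6. Negative index -2 maps to positive index 6 + (-2) = 4. nums[4] = 98.

98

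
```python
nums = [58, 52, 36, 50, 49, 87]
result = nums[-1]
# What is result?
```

nums has length 6. Negative index -1 maps to positive index 6 + (-1) = 5. nums[5] = 87.

87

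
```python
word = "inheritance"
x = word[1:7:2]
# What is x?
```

word has length 11. The slice word[1:7:2] selects indices [1, 3, 5] (1->'n', 3->'e', 5->'i'), giving 'nei'.

'nei'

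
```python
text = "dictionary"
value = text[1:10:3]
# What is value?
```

text has length 10. The slice text[1:10:3] selects indices [1, 4, 7] (1->'i', 4->'i', 7->'a'), giving 'iia'.

'iia'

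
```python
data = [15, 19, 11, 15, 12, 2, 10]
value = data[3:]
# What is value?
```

data has length 7. The slice data[3:] selects indices [3, 4, 5, 6] (3->15, 4->12, 5->2, 6->10), giving [15, 12, 2, 10].

[15, 12, 2, 10]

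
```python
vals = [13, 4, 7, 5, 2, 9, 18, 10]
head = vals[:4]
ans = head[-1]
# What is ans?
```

vals has length 8. The slice vals[:4] selects indices [0, 1, 2, 3] (0->13, 1->4, 2->7, 3->5), giving [13, 4, 7, 5]. So head = [13, 4, 7, 5]. Then head[-1] = 5.

5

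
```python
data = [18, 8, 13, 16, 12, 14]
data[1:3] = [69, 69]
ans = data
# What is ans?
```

data starts as [18, 8, 13, 16, 12, 14] (length 6). The slice data[1:3] covers indices [1, 2] with values [8, 13]. Replacing that slice with [69, 69] (same length) produces [18, 69, 69, 16, 12, 14].

[18, 69, 69, 16, 12, 14]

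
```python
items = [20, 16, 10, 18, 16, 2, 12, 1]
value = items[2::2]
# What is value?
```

items has length 8. The slice items[2::2] selects indices [2, 4, 6] (2->10, 4->16, 6->12), giving [10, 16, 12].

[10, 16, 12]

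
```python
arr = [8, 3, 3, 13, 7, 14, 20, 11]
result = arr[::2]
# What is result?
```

arr has length 8. The slice arr[::2] selects indices [0, 2, 4, 6] (0->8, 2->3, 4->7, 6->20), giving [8, 3, 7, 20].

[8, 3, 7, 20]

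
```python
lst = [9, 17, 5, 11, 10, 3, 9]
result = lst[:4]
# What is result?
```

lst has length 7. The slice lst[:4] selects indices [0, 1, 2, 3] (0->9, 1->17, 2->5, 3->11), giving [9, 17, 5, 11].

[9, 17, 5, 11]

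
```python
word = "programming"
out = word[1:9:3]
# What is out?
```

word has length 11. The slice word[1:9:3] selects indices [1, 4, 7] (1->'r', 4->'r', 7->'m'), giving 'rrm'.

'rrm'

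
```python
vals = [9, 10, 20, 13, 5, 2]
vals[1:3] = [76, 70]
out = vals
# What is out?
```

vals starts as [9, 10, 20, 13, 5, 2] (length 6). The slice vals[1:3] covers indices [1, 2] with values [10, 20]. Replacing that slice with [76, 70] (same length) produces [9, 76, 70, 13, 5, 2].

[9, 76, 70, 13, 5, 2]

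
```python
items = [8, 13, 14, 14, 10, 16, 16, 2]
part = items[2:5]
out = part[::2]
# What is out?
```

items has length 8. The slice items[2:5] selects indices [2, 3, 4] (2->14, 3->14, 4->10), giving [14, 14, 10]. So part = [14, 14, 10]. part has length 3. The slice part[::2] selects indices [0, 2] (0->14, 2->10), giving [14, 10].

[14, 10]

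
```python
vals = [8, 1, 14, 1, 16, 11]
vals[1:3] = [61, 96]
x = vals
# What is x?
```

vals starts as [8, 1, 14, 1, 16, 11] (length 6). The slice vals[1:3] covers indices [1, 2] with values [1, 14]. Replacing that slice with [61, 96] (same length) produces [8, 61, 96, 1, 16, 11].

[8, 61, 96, 1, 16, 11]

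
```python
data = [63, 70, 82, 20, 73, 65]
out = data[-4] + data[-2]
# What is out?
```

data has length 6. Negative index -4 maps to positive index 6 + (-4) = 2. data[2] = 82.
data has length 6. Negative index -2 maps to positive index 6 + (-2) = 4. data[4] = 73.
Sum: 82 + 73 = 155.

155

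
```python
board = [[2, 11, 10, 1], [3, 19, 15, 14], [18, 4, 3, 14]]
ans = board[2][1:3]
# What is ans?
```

board[2] = [18, 4, 3, 14]. board[2] has length 4. The slice board[2][1:3] selects indices [1, 2] (1->4, 2->3), giving [4, 3].

[4, 3]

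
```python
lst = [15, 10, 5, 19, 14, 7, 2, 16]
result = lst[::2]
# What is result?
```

lst has length 8. The slice lst[::2] selects indices [0, 2, 4, 6] (0->15, 2->5, 4->14, 6->2), giving [15, 5, 14, 2].

[15, 5, 14, 2]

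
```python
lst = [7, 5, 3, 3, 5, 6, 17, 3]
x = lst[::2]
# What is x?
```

lst has length 8. The slice lst[::2] selects indices [0, 2, 4, 6] (0->7, 2->3, 4->5, 6->17), giving [7, 3, 5, 17].

[7, 3, 5, 17]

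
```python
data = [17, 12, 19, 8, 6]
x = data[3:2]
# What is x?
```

data has length 5. The slice data[3:2] resolves to an empty index range, so the result is [].

[]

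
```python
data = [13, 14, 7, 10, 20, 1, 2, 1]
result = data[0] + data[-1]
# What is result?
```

data has length 8. data[0] = 13.
data has length 8. Negative index -1 maps to positive index 8 + (-1) = 7. data[7] = 1.
Sum: 13 + 1 = 14.

14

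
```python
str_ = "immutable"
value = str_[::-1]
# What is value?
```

str_ has length 9. The slice str_[::-1] selects indices [8, 7, 6, 5, 4, 3, 2, 1, 0] (8->'e', 7->'l', 6->'b', 5->'a', 4->'t', 3->'u', 2->'m', 1->'m', 0->'i'), giving 'elbatummi'.

'elbatummi'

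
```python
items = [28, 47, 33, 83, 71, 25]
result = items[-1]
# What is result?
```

items has length 6. Negative index -1 maps to positive index 6 + (-1) = 5. items[5] = 25.

25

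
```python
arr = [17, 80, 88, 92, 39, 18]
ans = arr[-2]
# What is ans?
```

arr has length 6. Negative index -2 maps to positive index 6 + (-2) = 4. arr[4] = 39.

39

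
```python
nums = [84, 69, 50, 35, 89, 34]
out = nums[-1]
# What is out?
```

nums has length 6. Negative index -1 maps to positive index 6 + (-1) = 5. nums[5] = 34.

34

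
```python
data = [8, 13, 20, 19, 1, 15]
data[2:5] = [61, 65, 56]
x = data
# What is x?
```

data starts as [8, 13, 20, 19, 1, 15] (length 6). The slice data[2:5] covers indices [2, 3, 4] with values [20, 19, 1]. Replacing that slice with [61, 65, 56] (same length) produces [8, 13, 61, 65, 56, 15].

[8, 13, 61, 65, 56, 15]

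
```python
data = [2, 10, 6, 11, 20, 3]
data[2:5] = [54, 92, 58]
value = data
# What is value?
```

data starts as [2, 10, 6, 11, 20, 3] (length 6). The slice data[2:5] covers indices [2, 3, 4] with values [6, 11, 20]. Replacing that slice with [54, 92, 58] (same length) produces [2, 10, 54, 92, 58, 3].

[2, 10, 54, 92, 58, 3]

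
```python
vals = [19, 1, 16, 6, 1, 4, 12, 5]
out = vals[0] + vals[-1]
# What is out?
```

vals has length 8. vals[0] = 19.
vals has length 8. Negative index -1 maps to positive index 8 + (-1) = 7. vals[7] = 5.
Sum: 19 + 5 = 24.

24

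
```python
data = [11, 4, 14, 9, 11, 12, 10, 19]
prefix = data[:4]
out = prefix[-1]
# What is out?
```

data has length 8. The slice data[:4] selects indices [0, 1, 2, 3] (0->11, 1->4, 2->14, 3->9), giving [11, 4, 14, 9]. So prefix = [11, 4, 14, 9]. Then prefix[-1] = 9.

9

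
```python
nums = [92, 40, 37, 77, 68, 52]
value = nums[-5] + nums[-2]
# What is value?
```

nums has length 6. Negative index -5 maps to positive index 6 + (-5) = 1. nums[1] = 40.
nums has length 6. Negative index -2 maps to positive index 6 + (-2) = 4. nums[4] = 68.
Sum: 40 + 68 = 108.

108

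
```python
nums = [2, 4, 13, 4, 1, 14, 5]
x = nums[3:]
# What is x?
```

nums has length 7. The slice nums[3:] selects indices [3, 4, 5, 6] (3->4, 4->1, 5->14, 6->5), giving [4, 1, 14, 5].

[4, 1, 14, 5]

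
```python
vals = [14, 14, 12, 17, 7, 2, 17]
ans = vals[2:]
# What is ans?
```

vals has length 7. The slice vals[2:] selects indices [2, 3, 4, 5, 6] (2->12, 3->17, 4->7, 5->2, 6->17), giving [12, 17, 7, 2, 17].

[12, 17, 7, 2, 17]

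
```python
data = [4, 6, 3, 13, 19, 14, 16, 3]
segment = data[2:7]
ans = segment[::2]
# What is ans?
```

data has length 8. The slice data[2:7] selects indices [2, 3, 4, 5, 6] (2->3, 3->13, 4->19, 5->14, 6->16), giving [3, 13, 19, 14, 16]. So segment = [3, 13, 19, 14, 16]. segment has length 5. The slice segment[::2] selects indices [0, 2, 4] (0->3, 2->19, 4->16), giving [3, 19, 16].

[3, 19, 16]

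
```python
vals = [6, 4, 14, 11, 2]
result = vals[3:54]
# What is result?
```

vals has length 5. The slice vals[3:54] selects indices [3, 4] (3->11, 4->2), giving [11, 2].

[11, 2]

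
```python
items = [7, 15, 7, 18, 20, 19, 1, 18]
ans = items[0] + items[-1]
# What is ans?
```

items has length 8. items[0] = 7.
items has length 8. Negative index -1 maps to positive index 8 + (-1) = 7. items[7] = 18.
Sum: 7 + 18 = 25.

25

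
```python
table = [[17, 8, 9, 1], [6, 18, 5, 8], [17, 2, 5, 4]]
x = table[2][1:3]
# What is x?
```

table[2] = [17, 2, 5, 4]. table[2] has length 4. The slice table[2][1:3] selects indices [1, 2] (1->2, 2->5), giving [2, 5].

[2, 5]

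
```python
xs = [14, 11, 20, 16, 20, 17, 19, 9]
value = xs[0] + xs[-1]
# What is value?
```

xs has length 8. xs[0] = 14.
xs has length 8. Negative index -1 maps to positive index 8 + (-1) = 7. xs[7] = 9.
Sum: 14 + 9 = 23.

23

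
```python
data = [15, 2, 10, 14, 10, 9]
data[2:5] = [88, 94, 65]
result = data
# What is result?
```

data starts as [15, 2, 10, 14, 10, 9] (length 6). The slice data[2:5] covers indices [2, 3, 4] with values [10, 14, 10]. Replacing that slice with [88, 94, 65] (same length) produces [15, 2, 88, 94, 65, 9].

[15, 2, 88, 94, 65, 9]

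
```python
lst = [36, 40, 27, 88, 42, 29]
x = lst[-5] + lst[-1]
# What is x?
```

lst has length 6. Negative index -5 maps to positive index 6 + (-5) = 1. lst[1] = 40.
lst has length 6. Negative index -1 maps to positive index 6 + (-1) = 5. lst[5] = 29.
Sum: 40 + 29 = 69.

69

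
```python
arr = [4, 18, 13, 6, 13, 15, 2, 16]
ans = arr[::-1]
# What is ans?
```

arr has length 8. The slice arr[::-1] selects indices [7, 6, 5, 4, 3, 2, 1, 0] (7->16, 6->2, 5->15, 4->13, 3->6, 2->13, 1->18, 0->4), giving [16, 2, 15, 13, 6, 13, 18, 4].

[16, 2, 15, 13, 6, 13, 18, 4]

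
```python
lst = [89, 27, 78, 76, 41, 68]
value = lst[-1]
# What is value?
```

lst has length 6. Negative index -1 maps to positive index 6 + (-1) = 5. lst[5] = 68.

68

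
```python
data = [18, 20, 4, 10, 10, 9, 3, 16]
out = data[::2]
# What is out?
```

data has length 8. The slice data[::2] selects indices [0, 2, 4, 6] (0->18, 2->4, 4->10, 6->3), giving [18, 4, 10, 3].

[18, 4, 10, 3]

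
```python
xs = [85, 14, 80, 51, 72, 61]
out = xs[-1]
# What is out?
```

xs has length 6. Negative index -1 maps to positive index 6 + (-1) = 5. xs[5] = 61.

61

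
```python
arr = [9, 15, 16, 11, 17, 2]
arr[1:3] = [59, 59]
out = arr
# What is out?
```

arr starts as [9, 15, 16, 11, 17, 2] (length 6). The slice arr[1:3] covers indices [1, 2] with values [15, 16]. Replacing that slice with [59, 59] (same length) produces [9, 59, 59, 11, 17, 2].

[9, 59, 59, 11, 17, 2]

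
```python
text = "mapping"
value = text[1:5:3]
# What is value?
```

text has length 7. The slice text[1:5:3] selects indices [1, 4] (1->'a', 4->'i'), giving 'ai'.

'ai'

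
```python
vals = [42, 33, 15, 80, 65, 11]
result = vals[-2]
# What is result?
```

vals has length 6. Negative index -2 maps to positive index 6 + (-2) = 4. vals[4] = 65.

65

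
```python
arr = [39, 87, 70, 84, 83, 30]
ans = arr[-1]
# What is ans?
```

arr has length 6. Negative index -1 maps to positive index 6 + (-1) = 5. arr[5] = 30.

30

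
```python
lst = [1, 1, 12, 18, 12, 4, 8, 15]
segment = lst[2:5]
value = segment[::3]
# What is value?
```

lst has length 8. The slice lst[2:5] selects indices [2, 3, 4] (2->12, 3->18, 4->12), giving [12, 18, 12]. So segment = [12, 18, 12]. segment has length 3. The slice segment[::3] selects indices [0] (0->12), giving [12].

[12]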